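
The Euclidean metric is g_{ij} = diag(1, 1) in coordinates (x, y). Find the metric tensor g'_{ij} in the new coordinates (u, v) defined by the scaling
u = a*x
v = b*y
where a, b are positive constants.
Invert the transformation: x = u/a, y = v/b
g'_{ij} = (∂x^k/∂x'^i)(∂x^l/∂x'^j) g_{kl}; with g_{kl} = δ_{kl} this is Σ_k (∂x^k/∂x'^i)(∂x^k/∂x'^j).
Jacobian: ∂x/∂u = 1/a, ∂x/∂v = 0, ∂y/∂u = 0, ∂y/∂v = 1/b
g'_{uu} = (1/a)(1/a) + (0)(0) = 1/a^2
g'_{uv} = (1/a)(0) + (0)(1/b) = 0
g'_{vv} = (0)(0) + (1/b)(1/b) = 1/b^2
g'_{ij} = diag(1/a^2, 1/b^2)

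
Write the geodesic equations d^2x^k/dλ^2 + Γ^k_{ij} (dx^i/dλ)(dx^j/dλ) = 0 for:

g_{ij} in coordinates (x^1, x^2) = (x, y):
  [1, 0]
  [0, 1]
Geodesic equation: d^2x^k/dλ^2 + Γ^k_{ij} (dx^i/dλ)(dx^j/dλ) = 0.
All Christoffel symbols vanish, so the geodesics are straight lines:
d^2x/dλ^2 = 0
d^2y/dλ^2 = 0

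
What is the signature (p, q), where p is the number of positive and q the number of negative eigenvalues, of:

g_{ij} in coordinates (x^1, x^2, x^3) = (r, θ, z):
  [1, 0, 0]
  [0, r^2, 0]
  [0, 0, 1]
The metric is diagonal, so its eigenvalues are the diagonal entries: 1, r^2, 1 (at a generic point, where coordinate-dependent entries are positive).
3 positive, 0 negative.
(3, 0) - Riemannian (positive definite)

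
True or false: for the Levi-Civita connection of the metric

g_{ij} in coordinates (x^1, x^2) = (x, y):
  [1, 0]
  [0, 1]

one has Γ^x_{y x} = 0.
Γ^x_{y x} = (1/2) g^{xx} (∂_y g_{xx} + ∂_x g_{xy} - ∂_x g_{yx}) = (1/2)(1)((0) + (0) - (0)) = 0
This equals the proposed value 0.
True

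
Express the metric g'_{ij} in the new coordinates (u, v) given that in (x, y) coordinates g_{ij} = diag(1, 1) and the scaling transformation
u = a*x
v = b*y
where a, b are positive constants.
Invert the transformation: x = u/a, y = v/b
g'_{ij} = (∂x^k/∂x'^i)(∂x^l/∂x'^j) g_{kl}; with g_{kl} = δ_{kl} this is Σ_k (∂x^k/∂x'^i)(∂x^k/∂x'^j).
Jacobian: ∂x/∂u = 1/a, ∂x/∂v = 0, ∂y/∂u = 0, ∂y/∂v = 1/b
g'_{uu} = (1/a)(1/a) + (0)(0) = 1/a^2
g'_{uv} = (1/a)(0) + (0)(1/b) = 0
g'_{vv} = (0)(0) + (1/b)(1/b) = 1/b^2
g'_{ij} = diag(1/a^2, 1/b^2)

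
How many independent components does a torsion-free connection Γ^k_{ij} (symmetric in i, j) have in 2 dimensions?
Γ^k_{ij} has n choices for the upper index and n(n+1)/2 independent symmetric lower index pairs.
Total = 2 × 2×3/2 = 2 × 3 = 6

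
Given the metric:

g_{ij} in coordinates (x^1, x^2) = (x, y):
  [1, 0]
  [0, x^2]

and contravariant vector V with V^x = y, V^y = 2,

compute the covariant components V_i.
V_i = g_{ij} V^j:
V_x = (1)(y) + (0)(2) = y
V_y = (0)(y) + (x^2)(2) = 2*x^2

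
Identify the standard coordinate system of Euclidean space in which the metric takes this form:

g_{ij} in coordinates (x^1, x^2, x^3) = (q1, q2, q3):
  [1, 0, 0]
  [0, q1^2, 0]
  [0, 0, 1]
The line element ds^2 = dq1^2 + q1^2 dq2^2 + dq3^2 is dr^2 + r^2 dθ^2 + dz^2 with q1 = r, q2 = θ, q3 = z.
cylindrical coordinates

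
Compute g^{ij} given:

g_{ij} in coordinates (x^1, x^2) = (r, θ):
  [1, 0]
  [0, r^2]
The metric is diagonal, so g^{ij} is diagonal with entries 1/g_{ii}: diag(1, 1/(r^2)).
g^{ij}:
  [1, 0]
  [0, 1/r^2]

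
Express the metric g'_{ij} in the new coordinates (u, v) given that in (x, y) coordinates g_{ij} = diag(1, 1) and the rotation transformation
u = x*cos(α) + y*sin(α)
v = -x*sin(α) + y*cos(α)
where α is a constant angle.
Invert the transformation: x = u*cos(α) - v*sin(α), y = u*sin(α) + v*cos(α)
g'_{ij} = (∂x^k/∂x'^i)(∂x^l/∂x'^j) g_{kl}; with g_{kl} = δ_{kl} this is Σ_k (∂x^k/∂x'^i)(∂x^k/∂x'^j).
Jacobian: ∂x/∂u = cos(α), ∂x/∂v = -sin(α), ∂y/∂u = sin(α), ∂y/∂v = cos(α)
g'_{uu} = (cos(α))(cos(α)) + (sin(α))(sin(α)) = 1
g'_{uv} = (cos(α))(-sin(α)) + (sin(α))(cos(α)) = 0
g'_{vv} = (-sin(α))(-sin(α)) + (cos(α))(cos(α)) = 1
g'_{ij} = diag(1, 1)
The Euclidean metric is invariant under rotations.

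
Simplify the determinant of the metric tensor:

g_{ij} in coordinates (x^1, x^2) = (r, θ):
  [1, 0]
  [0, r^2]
For a 2×2 metric: det(g) = g_{11}·g_{22} - g_{12}·g_{21}
= (1)·(r^2) - (0)·(0)
= r^2 - 0
det(g) = r^2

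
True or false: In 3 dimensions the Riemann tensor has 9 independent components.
n^2(n^2-1)/12 = 9·8/12 = 6 independent components for n = 3.
False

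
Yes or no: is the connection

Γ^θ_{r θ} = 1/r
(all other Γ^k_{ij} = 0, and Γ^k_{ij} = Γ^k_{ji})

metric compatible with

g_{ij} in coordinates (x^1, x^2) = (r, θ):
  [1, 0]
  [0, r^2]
Using ∇_k g_{ij} = ∂_k g_{ij} - Γ^m_{ki} g_{mj} - Γ^m_{kj} g_{im}:
∇_θ g_{rθ} = (0) - (r) - (0) = -r ≠ 0
So the connection is not metric compatible (it is not the Levi-Civita connection).
No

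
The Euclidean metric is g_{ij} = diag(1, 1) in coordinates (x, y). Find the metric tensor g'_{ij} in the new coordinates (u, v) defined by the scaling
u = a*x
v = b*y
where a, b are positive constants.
Invert the transformation: x = u/a, y = v/b
g'_{ij} = (∂x^k/∂x'^i)(∂x^l/∂x'^j) g_{kl}; with g_{kl} = δ_{kl} this is Σ_k (∂x^k/∂x'^i)(∂x^k/∂x'^j).
Jacobian: ∂x/∂u = 1/a, ∂x/∂v = 0, ∂y/∂u = 0, ∂y/∂v = 1/b
g'_{uu} = (1/a)(1/a) + (0)(0) = 1/a^2
g'_{uv} = (1/a)(0) + (0)(1/b) = 0
g'_{vv} = (0)(0) + (1/b)(1/b) = 1/b^2
g'_{ij} = diag(1/a^2, 1/b^2)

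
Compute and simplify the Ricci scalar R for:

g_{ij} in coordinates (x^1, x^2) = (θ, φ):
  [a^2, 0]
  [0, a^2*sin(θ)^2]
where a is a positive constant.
Non-zero Christoffel symbols (Γ^k_{ij} = Γ^k_{ji}):
Γ^θ_{φ φ} = -sin(2*θ)/2
Γ^φ_{θ φ} = 1/tan(θ)
Ricci tensor (R_{ij} = R^k_{ikj}): R_{θθ} = 1, R_{θφ} = 0, R_{φφ} = sin(θ)^2
Inverse metric: g^{θθ} = 1/a^2, g^{φφ} = 1/(a^2*sin(θ)^2)
R = g^{ij} R_{ij} = (1/a^2)(1) + (1/(a^2*sin(θ)^2))(sin(θ)^2) = 2/a^2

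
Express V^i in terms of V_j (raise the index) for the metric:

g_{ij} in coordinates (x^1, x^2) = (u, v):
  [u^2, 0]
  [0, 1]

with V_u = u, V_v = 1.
Inverse metric (diagonal): g^{uu} = 1/u^2, g^{vv} = 1
V^i = g^{ij} V_j:
V^u = (1/u^2)(u) + (0)(1) = 1/u
V^v = (0)(u) + (1)(1) = 1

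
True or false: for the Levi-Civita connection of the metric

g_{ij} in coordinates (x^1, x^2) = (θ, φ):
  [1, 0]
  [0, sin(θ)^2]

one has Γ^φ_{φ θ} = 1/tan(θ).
Γ^φ_{φ θ} = (1/2) g^{φφ} (∂_φ g_{φθ} + ∂_θ g_{φφ} - ∂_φ g_{φθ}) = (1/2)(1/sin(θ)^2)((0) + (sin(2*θ)) - (0)) = 1/tan(θ)
This equals the proposed value 1/tan(θ).
True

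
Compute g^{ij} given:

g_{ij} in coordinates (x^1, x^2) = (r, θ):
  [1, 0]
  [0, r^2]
The metric is diagonal, so g^{ij} is diagonal with entries 1/g_{ii}: diag(1, 1/(r^2)).
g^{ij}:
  [1, 0]
  [0, 1/r^2]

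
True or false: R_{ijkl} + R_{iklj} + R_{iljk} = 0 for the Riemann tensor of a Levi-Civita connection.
This is the first (algebraic) Bianchi identity.
True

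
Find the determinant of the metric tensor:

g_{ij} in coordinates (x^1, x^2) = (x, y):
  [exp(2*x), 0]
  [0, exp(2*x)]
For a 2×2 metric: det(g) = g_{11}·g_{22} - g_{12}·g_{21}
= (exp(2*x))·(exp(2*x)) - (0)·(0)
= exp(4*x) - 0
det(g) = exp(4*x)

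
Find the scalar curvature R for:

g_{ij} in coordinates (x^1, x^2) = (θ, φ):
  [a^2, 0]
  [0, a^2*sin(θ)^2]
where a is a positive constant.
Non-zero Christoffel symbols (Γ^k_{ij} = Γ^k_{ji}):
Γ^θ_{φ φ} = -sin(2*θ)/2
Γ^φ_{θ φ} = 1/tan(θ)
Ricci tensor (R_{ij} = R^k_{ikj}): R_{θθ} = 1, R_{θφ} = 0, R_{φφ} = sin(θ)^2
Inverse metric: g^{θθ} = 1/a^2, g^{φφ} = 1/(a^2*sin(θ)^2)
R = g^{ij} R_{ij} = (1/a^2)(1) + (1/(a^2*sin(θ)^2))(sin(θ)^2) = 2/a^2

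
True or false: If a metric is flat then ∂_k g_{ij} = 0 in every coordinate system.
Flatness means R^i_{jkl} = 0; the components can still vary, e.g. the flat plane in polar coordinates has g_{θθ} = r^2.
False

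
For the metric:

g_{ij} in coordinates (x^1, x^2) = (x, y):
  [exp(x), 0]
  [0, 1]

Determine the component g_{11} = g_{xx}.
With x^1 = x, x^2 = y, g_{11} = g_{xx} is the row-1, column-1 entry of the matrix.
g_{11} = exp(x)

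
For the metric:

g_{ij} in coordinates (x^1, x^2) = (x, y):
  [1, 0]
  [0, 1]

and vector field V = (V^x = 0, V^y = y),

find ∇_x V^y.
All Christoffel symbols are zero.
∇_x V^y = ∂_x V^y + Γ^y_{x j} V^j
  = (0) + (0)(0) + (0)(y)
  = 0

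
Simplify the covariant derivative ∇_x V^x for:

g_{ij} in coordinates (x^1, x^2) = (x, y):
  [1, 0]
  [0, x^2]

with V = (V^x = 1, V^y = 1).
Non-zero Christoffel symbols:
Γ^x_{y y} = -x
Γ^y_{x y} = 1/x
∇_x V^x = ∂_x V^x + Γ^x_{x j} V^j
  = (0) + (0)(1) + (0)(1)
  = 0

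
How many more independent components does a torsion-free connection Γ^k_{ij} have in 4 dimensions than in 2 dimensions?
Independent components in n dimensions: n × n(n+1)/2 = n^2(n+1)/2.
4D: 4 × 10 = 40
2D: 2 × 3 = 6
Difference = 40 - 6 = 34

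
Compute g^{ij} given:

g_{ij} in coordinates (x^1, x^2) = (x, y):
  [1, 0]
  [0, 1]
The metric is diagonal, so g^{ij} is diagonal with entries 1/g_{ii}: diag(1, 1).
g^{ij}:
  [1, 0]
  [0, 1]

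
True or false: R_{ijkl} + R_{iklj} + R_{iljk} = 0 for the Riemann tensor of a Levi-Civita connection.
This is the first (algebraic) Bianchi identity.
True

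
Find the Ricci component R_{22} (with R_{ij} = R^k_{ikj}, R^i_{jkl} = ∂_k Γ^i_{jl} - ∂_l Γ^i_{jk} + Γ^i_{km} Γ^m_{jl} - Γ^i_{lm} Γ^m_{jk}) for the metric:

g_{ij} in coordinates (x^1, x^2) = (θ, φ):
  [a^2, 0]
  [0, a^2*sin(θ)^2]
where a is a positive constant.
Non-zero Christoffel symbols (Γ^k_{ij} = Γ^k_{ji}):
Γ^θ_{φ φ} = -sin(2*θ)/2
Γ^φ_{θ φ} = 1/tan(θ)
R^θ_{φ θ φ} = ∂_θ Γ^θ_{φ φ} - ∂_φ Γ^θ_{φ θ} + Γ^θ_{θ m} Γ^m_{φ φ} - Γ^θ_{φ m} Γ^m_{φ θ}
  = (-cos(2*θ)) - (0) + (0) - (-cos(θ)^2) = sin(θ)^2
R^φ_{φ φ φ} = 0 (a repeated index in an antisymmetric pair)
R_{φφ} = R^θ_{φ θ φ} + R^φ_{φ φ φ} = (sin(θ)^2) + (0) = sin(θ)^2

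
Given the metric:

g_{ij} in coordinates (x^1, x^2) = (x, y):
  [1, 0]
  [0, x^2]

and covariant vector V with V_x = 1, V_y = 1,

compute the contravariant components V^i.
Inverse metric (diagonal): g^{xx} = 1, g^{yy} = 1/x^2
V^i = g^{ij} V_j:
V^x = (1)(1) + (0)(1) = 1
V^y = (0)(1) + (1/x^2)(1) = 1/x^2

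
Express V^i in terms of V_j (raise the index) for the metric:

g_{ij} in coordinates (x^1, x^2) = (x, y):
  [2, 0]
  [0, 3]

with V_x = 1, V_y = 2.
Inverse metric (diagonal): g^{xx} = 1/2, g^{yy} = 1/3
V^i = g^{ij} V_j:
V^x = (1/2)(1) + (0)(2) = 1/2
V^y = (0)(1) + (1/3)(2) = 2/3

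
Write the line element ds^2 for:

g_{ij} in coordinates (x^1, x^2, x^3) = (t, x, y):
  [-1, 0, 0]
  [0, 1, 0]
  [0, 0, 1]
ds^2 = g_{ij} dx^i dx^j; only the non-zero components contribute.
ds^2 = -dt^2 + dx^2 + dy^2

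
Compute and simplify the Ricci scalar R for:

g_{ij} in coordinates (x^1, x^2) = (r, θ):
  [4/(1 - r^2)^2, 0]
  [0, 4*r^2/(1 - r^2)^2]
Non-zero Christoffel symbols (Γ^k_{ij} = Γ^k_{ji}):
Γ^r_{r r} = 2*r/(1 - r^2)
Γ^r_{θ θ} = (r^3 + r)/(r^2 - 1)
Γ^θ_{r θ} = (-r^2 - 1)/(r^3 - r)
Ricci tensor (R_{ij} = R^k_{ikj}): R_{rr} = -4/(r^2 - 1)^2, R_{rθ} = 0, R_{θθ} = -4*r^2/(r^2 - 1)^2
Inverse metric: g^{rr} = (1 - r^2)^2/4, g^{θθ} = (1 - r^2)^2/(4*r^2)
R = g^{ij} R_{ij} = ((1 - r^2)^2/4)(-4/(r^2 - 1)^2) + ((1 - r^2)^2/(4*r^2))(-4*r^2/(r^2 - 1)^2) = -2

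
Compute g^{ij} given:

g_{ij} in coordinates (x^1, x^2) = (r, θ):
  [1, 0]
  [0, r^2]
The metric is diagonal, so g^{ij} is diagonal with entries 1/g_{ii}: diag(1, 1/(r^2)).
g^{ij}:
  [1, 0]
  [0, 1/r^2]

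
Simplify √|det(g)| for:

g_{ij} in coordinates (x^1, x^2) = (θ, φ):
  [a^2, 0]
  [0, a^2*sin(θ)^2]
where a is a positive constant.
det(g) = a^4*sin(θ)^2
√|det(g)| = a^2*sin(θ) (taking 0 < θ < π so that |sin(θ)| = sin(θ))
Volume element: dV = a^2*sin(θ) dθ dφ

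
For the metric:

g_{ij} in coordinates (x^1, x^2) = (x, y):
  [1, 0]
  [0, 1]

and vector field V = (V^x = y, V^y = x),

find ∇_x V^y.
All Christoffel symbols are zero.
∇_x V^y = ∂_x V^y + Γ^y_{x j} V^j
  = (1) + (0)(y) + (0)(x)
  = 1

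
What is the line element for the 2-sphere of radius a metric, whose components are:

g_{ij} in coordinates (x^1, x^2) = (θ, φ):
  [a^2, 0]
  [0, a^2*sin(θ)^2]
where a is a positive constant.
ds^2 = g_{ij} dx^i dx^j; only the non-zero components contribute.
ds^2 = a^2 dθ^2 + a^2*sin(θ)^2 dφ^2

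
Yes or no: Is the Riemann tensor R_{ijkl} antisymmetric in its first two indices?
R_{ijkl} = -R_{jikl} (follows from metric compatibility).
Yes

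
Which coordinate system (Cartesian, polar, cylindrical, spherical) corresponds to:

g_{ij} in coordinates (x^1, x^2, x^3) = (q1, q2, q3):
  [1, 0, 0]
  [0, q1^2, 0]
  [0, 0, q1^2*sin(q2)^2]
The line element ds^2 = dq1^2 + q1^2 dq2^2 + q1^2 sin(q2)^2 dq3^2 is dr^2 + r^2 dθ^2 + r^2 sin(θ)^2 dφ^2 with q1 = r, q2 = θ, q3 = φ.
spherical coordinates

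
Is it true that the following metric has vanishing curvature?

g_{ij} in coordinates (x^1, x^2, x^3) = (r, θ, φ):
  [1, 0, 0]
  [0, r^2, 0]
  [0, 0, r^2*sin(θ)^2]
Non-zero Christoffel symbols:
Γ^r_{θ θ} = -r
Γ^r_{φ φ} = -r*sin(θ)^2
Γ^θ_{r θ} = 1/r
Γ^θ_{φ φ} = -sin(2*θ)/2
Γ^φ_{r φ} = 1/r
Γ^φ_{θ φ} = 1/tan(θ)
Ricci tensor: R_{rr} = 0, R_{rθ} = 0, R_{rφ} = 0, R_{θθ} = 0, R_{θφ} = 0, R_{φφ} = 0
All R_{ij} vanish; in 3 dimensions the Riemann tensor is fully determined by the Ricci tensor, so R^i_{jkl} = 0: the metric is flat (curvilinear coordinates on flat space).
Yes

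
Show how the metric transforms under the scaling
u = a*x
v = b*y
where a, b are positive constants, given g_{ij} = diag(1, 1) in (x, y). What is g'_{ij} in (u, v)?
Invert the transformation: x = u/a, y = v/b
g'_{ij} = (∂x^k/∂x'^i)(∂x^l/∂x'^j) g_{kl}; with g_{kl} = δ_{kl} this is Σ_k (∂x^k/∂x'^i)(∂x^k/∂x'^j).
Jacobian: ∂x/∂u = 1/a, ∂x/∂v = 0, ∂y/∂u = 0, ∂y/∂v = 1/b
g'_{uu} = (1/a)(1/a) + (0)(0) = 1/a^2
g'_{uv} = (1/a)(0) + (0)(1/b) = 0
g'_{vv} = (0)(0) + (1/b)(1/b) = 1/b^2
g'_{ij} = diag(1/a^2, 1/b^2)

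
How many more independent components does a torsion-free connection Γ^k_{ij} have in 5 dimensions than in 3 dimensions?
Independent components in n dimensions: n × n(n+1)/2 = n^2(n+1)/2.
5D: 5 × 15 = 75
3D: 3 × 6 = 18
Difference = 75 - 18 = 57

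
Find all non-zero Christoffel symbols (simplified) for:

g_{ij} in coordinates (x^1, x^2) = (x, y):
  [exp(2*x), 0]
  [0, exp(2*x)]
Using Γ^k_{ij} = (1/2) g^{km} (∂_i g_{mj} + ∂_j g_{mi} - ∂_m g_{ij}); the metric is diagonal, so only the m = k term contributes.
Non-zero symbols (using the symmetry Γ^k_{ij} = Γ^k_{ji}):
Γ^x_{x x} = (1/2) g^{xx} (∂_x g_{xx} + ∂_x g_{xx} - ∂_x g_{xx}) = (1/2)(exp(-2*x))((2*exp(2*x)) + (2*exp(2*x)) - (2*exp(2*x))) = 1
Γ^x_{y y} = (1/2) g^{xx} (∂_y g_{xy} + ∂_y g_{xy} - ∂_x g_{yy}) = (1/2)(exp(-2*x))((0) + (0) - (2*exp(2*x))) = -1
Γ^y_{x y} = (1/2) g^{yy} (∂_x g_{yy} + ∂_y g_{yx} - ∂_y g_{xy}) = (1/2)(exp(-2*x))((2*exp(2*x)) + (0) - (0)) = 1
All other Christoffel symbols are zero.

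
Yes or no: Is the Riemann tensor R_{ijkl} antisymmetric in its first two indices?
R_{ijkl} = -R_{jikl} (follows from metric compatibility).
Yes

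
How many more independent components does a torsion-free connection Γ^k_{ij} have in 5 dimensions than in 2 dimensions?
Independent components in n dimensions: n × n(n+1)/2 = n^2(n+1)/2.
5D: 5 × 15 = 75
2D: 2 × 3 = 6
Difference = 75 - 6 = 69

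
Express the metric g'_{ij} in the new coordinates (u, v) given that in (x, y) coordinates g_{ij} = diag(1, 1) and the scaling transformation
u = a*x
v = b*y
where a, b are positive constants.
Invert the transformation: x = u/a, y = v/b
g'_{ij} = (∂x^k/∂x'^i)(∂x^l/∂x'^j) g_{kl}; with g_{kl} = δ_{kl} this is Σ_k (∂x^k/∂x'^i)(∂x^k/∂x'^j).
Jacobian: ∂x/∂u = 1/a, ∂x/∂v = 0, ∂y/∂u = 0, ∂y/∂v = 1/b
g'_{uu} = (1/a)(1/a) + (0)(0) = 1/a^2
g'_{uv} = (1/a)(0) + (0)(1/b) = 0
g'_{vv} = (0)(0) + (1/b)(1/b) = 1/b^2
g'_{ij} = diag(1/a^2, 1/b^2)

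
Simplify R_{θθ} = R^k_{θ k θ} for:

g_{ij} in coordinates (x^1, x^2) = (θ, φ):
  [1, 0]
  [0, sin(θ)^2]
Non-zero Christoffel symbols (Γ^k_{ij} = Γ^k_{ji}):
Γ^θ_{φ φ} = -sin(2*θ)/2
Γ^φ_{θ φ} = 1/tan(θ)
R^θ_{θ θ θ} = 0 (a repeated index in an antisymmetric pair)
R^φ_{θ φ θ} = ∂_φ Γ^φ_{θ θ} - ∂_θ Γ^φ_{θ φ} + Γ^φ_{φ m} Γ^m_{θ θ} - Γ^φ_{θ m} Γ^m_{θ φ}
  = (0) - (-1/sin(θ)^2) + (0) - (1/tan(θ)^2) = 1
R_{θθ} = R^θ_{θ θ θ} + R^φ_{θ φ θ} = (0) + (1) = 1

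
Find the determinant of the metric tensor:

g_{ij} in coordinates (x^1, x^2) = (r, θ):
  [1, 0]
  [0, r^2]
For a 2×2 metric: det(g) = g_{11}·g_{22} - g_{12}·g_{21}
= (1)·(r^2) - (0)·(0)
= r^2 - 0
det(g) = r^2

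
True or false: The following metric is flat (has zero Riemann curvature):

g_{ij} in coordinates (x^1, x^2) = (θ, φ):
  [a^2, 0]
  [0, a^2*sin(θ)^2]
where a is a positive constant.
Non-zero Christoffel symbols:
Γ^θ_{φ φ} = -sin(2*θ)/2
Γ^φ_{θ φ} = 1/tan(θ)
Ricci tensor: R_{θθ} = 1, R_{θφ} = 0, R_{φφ} = sin(θ)^2
The Ricci tensor is non-zero, so the Riemann tensor is non-zero: not flat.
False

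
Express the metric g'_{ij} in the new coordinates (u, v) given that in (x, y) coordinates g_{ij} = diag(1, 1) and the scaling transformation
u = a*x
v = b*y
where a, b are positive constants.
Invert the transformation: x = u/a, y = v/b
g'_{ij} = (∂x^k/∂x'^i)(∂x^l/∂x'^j) g_{kl}; with g_{kl} = δ_{kl} this is Σ_k (∂x^k/∂x'^i)(∂x^k/∂x'^j).
Jacobian: ∂x/∂u = 1/a, ∂x/∂v = 0, ∂y/∂u = 0, ∂y/∂v = 1/b
g'_{uu} = (1/a)(1/a) + (0)(0) = 1/a^2
g'_{uv} = (1/a)(0) + (0)(1/b) = 0
g'_{vv} = (0)(0) + (1/b)(1/b) = 1/b^2
g'_{ij} = diag(1/a^2, 1/b^2)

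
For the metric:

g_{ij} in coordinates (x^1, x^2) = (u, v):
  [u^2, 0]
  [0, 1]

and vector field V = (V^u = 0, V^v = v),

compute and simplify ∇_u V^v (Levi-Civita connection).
Non-zero Christoffel symbols:
Γ^u_{u u} = 1/u
∇_u V^v = ∂_u V^v + Γ^v_{u j} V^j
  = (0) + (0)(0) + (0)(v)
  = 0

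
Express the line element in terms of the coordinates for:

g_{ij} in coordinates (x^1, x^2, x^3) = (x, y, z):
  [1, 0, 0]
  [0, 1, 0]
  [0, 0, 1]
ds^2 = g_{ij} dx^i dx^j; only the non-zero components contribute.
ds^2 = dx^2 + dy^2 + dz^2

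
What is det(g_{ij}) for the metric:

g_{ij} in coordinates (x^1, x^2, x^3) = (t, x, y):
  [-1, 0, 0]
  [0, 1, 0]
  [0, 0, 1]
Diagonal metric: det(g) = g_{11}·g_{22}·g_{33}
= (-1)·(1)·(1)
det(g) = -1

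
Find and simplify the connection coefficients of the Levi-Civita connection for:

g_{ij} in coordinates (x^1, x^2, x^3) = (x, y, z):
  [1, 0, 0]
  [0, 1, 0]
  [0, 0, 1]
Using Γ^k_{ij} = (1/2) g^{km} (∂_i g_{mj} + ∂_j g_{mi} - ∂_m g_{ij}); the metric is diagonal, so only the m = k term contributes.
Every metric component is constant, so all ∂_m g_{ij} = 0 and every Christoffel symbol vanishes.
All Christoffel symbols are zero.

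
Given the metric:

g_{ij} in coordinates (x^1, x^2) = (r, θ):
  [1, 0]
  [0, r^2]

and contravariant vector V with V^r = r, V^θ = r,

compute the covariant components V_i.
V_i = g_{ij} V^j:
V_r = (1)(r) + (0)(r) = r
V_θ = (0)(r) + (r^2)(r) = r^3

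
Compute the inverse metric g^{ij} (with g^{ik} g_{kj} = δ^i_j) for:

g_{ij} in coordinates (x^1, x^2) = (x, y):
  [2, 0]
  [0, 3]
The metric is diagonal, so g^{ij} is diagonal with entries 1/g_{ii}: diag(1/2, 1/3).
g^{ij}:
  [1/2, 0]
  [0, 1/3]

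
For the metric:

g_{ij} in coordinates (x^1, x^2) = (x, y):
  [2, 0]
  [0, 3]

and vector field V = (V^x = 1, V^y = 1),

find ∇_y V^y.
All Christoffel symbols are zero.
∇_y V^y = ∂_y V^y + Γ^y_{y j} V^j
  = (0) + (0)(1) + (0)(1)
  = 0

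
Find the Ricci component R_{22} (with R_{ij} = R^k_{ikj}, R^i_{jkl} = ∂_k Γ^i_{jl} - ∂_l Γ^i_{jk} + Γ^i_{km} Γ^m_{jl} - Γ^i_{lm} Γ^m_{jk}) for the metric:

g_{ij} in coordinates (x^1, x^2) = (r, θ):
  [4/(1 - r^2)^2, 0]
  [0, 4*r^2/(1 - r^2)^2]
Non-zero Christoffel symbols (Γ^k_{ij} = Γ^k_{ji}):
Γ^r_{r r} = 2*r/(1 - r^2)
Γ^r_{θ θ} = (r^3 + r)/(r^2 - 1)
Γ^θ_{r θ} = (-r^2 - 1)/(r^3 - r)
R^r_{θ r θ} = ∂_r Γ^r_{θ θ} - ∂_θ Γ^r_{θ r} + Γ^r_{r m} Γ^m_{θ θ} - Γ^r_{θ m} Γ^m_{θ r}
  = ((r^4 - 4*r^2 - 1)/(r^2 - 1)^2) - (0) + (-2*r^2*(r^2 + 1)/(r^2 - 1)^2) - (-(r^2 + 1)^2/(r^2 - 1)^2) = -4*r^2/(r^2 - 1)^2
R^θ_{θ θ θ} = 0 (a repeated index in an antisymmetric pair)
R_{θθ} = R^r_{θ r θ} + R^θ_{θ θ θ} = (-4*r^2/(r^2 - 1)^2) + (0) = -4*r^2/(r^2 - 1)^2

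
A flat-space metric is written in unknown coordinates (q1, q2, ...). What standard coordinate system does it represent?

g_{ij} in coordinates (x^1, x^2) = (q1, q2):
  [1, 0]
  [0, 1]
All components are constant and the metric is the identity, i.e. orthonormal rectilinear coordinates.
Cartesian (2D) coordinates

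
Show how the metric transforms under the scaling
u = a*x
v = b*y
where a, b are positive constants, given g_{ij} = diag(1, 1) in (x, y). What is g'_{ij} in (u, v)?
Invert the transformation: x = u/a, y = v/b
g'_{ij} = (∂x^k/∂x'^i)(∂x^l/∂x'^j) g_{kl}; with g_{kl} = δ_{kl} this is Σ_k (∂x^k/∂x'^i)(∂x^k/∂x'^j).
Jacobian: ∂x/∂u = 1/a, ∂x/∂v = 0, ∂y/∂u = 0, ∂y/∂v = 1/b
g'_{uu} = (1/a)(1/a) + (0)(0) = 1/a^2
g'_{uv} = (1/a)(0) + (0)(1/b) = 0
g'_{vv} = (0)(0) + (1/b)(1/b) = 1/b^2
g'_{ij} = diag(1/a^2, 1/b^2)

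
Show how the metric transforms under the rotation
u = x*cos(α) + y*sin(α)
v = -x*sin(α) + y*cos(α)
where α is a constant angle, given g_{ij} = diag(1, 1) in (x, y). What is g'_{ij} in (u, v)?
Invert the transformation: x = u*cos(α) - v*sin(α), y = u*sin(α) + v*cos(α)
g'_{ij} = (∂x^k/∂x'^i)(∂x^l/∂x'^j) g_{kl}; with g_{kl} = δ_{kl} this is Σ_k (∂x^k/∂x'^i)(∂x^k/∂x'^j).
Jacobian: ∂x/∂u = cos(α), ∂x/∂v = -sin(α), ∂y/∂u = sin(α), ∂y/∂v = cos(α)
g'_{uu} = (cos(α))(cos(α)) + (sin(α))(sin(α)) = 1
g'_{uv} = (cos(α))(-sin(α)) + (sin(α))(cos(α)) = 0
g'_{vv} = (-sin(α))(-sin(α)) + (cos(α))(cos(α)) = 1
g'_{ij} = diag(1, 1)
The Euclidean metric is invariant under rotations.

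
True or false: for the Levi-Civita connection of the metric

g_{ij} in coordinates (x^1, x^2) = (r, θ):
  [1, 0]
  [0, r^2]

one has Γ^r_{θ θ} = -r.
Γ^r_{θ θ} = (1/2) g^{rr} (∂_θ g_{rθ} + ∂_θ g_{rθ} - ∂_r g_{θθ}) = (1/2)(1)((0) + (0) - (2*r)) = -r
This equals the proposed value -r.
True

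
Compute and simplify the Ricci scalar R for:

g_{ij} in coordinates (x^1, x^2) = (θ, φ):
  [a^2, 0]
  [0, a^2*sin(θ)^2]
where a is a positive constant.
Non-zero Christoffel symbols (Γ^k_{ij} = Γ^k_{ji}):
Γ^θ_{φ φ} = -sin(2*θ)/2
Γ^φ_{θ φ} = 1/tan(θ)
Ricci tensor (R_{ij} = R^k_{ikj}): R_{θθ} = 1, R_{θφ} = 0, R_{φφ} = sin(θ)^2
Inverse metric: g^{θθ} = 1/a^2, g^{φφ} = 1/(a^2*sin(θ)^2)
R = g^{ij} R_{ij} = (1/a^2)(1) + (1/(a^2*sin(θ)^2))(sin(θ)^2) = 2/a^2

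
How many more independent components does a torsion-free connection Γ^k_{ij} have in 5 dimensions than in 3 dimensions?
Independent components in n dimensions: n × n(n+1)/2 = n^2(n+1)/2.
5D: 5 × 15 = 75
3D: 3 × 6 = 18
Difference = 75 - 18 = 57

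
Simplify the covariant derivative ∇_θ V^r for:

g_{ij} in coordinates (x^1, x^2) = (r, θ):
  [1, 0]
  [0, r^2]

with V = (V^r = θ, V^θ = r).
Non-zero Christoffel symbols:
Γ^r_{θ θ} = -r
Γ^θ_{r θ} = 1/r
∇_θ V^r = ∂_θ V^r + Γ^r_{θ j} V^j
  = (1) + (0)(θ) + (-r)(r)
  = 1 - r^2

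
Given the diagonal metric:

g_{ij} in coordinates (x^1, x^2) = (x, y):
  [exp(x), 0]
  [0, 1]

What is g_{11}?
With x^1 = x, x^2 = y, g_{11} = g_{xx} is the row-1, column-1 entry of the matrix.
g_{11} = exp(x)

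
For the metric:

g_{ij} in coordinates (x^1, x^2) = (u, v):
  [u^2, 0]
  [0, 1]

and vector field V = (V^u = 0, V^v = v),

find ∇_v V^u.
Non-zero Christoffel symbols:
Γ^u_{u u} = 1/u
∇_v V^u = ∂_v V^u + Γ^u_{v j} V^j
  = (0) + (0)(0) + (0)(v)
  = 0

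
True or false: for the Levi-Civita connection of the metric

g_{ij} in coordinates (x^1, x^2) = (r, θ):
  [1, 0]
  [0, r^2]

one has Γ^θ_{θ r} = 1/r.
Γ^θ_{θ r} = (1/2) g^{θθ} (∂_θ g_{θr} + ∂_r g_{θθ} - ∂_θ g_{θr}) = (1/2)(1/r^2)((0) + (2*r) - (0)) = 1/r
This equals the proposed value 1/r.
True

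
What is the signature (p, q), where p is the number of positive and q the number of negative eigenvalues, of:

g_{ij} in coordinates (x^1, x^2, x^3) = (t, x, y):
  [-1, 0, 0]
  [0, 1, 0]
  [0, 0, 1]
The metric is diagonal, so its eigenvalues are the diagonal entries: -1, 1, 1 (at a generic point, where coordinate-dependent entries are positive).
2 positive, 1 negative.
(2, 1) - Lorentzian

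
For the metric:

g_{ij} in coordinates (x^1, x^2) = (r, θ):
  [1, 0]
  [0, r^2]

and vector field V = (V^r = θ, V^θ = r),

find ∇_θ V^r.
Non-zero Christoffel symbols:
Γ^r_{θ θ} = -r
Γ^θ_{r θ} = 1/r
∇_θ V^r = ∂_θ V^r + Γ^r_{θ j} V^j
  = (1) + (0)(θ) + (-r)(r)
  = 1 - r^2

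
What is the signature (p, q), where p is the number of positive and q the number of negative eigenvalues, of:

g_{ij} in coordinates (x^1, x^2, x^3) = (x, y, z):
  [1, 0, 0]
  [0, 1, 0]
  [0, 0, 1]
The metric is diagonal, so its eigenvalues are the diagonal entries: 1, 1, 1 (at a generic point, where coordinate-dependent entries are positive).
3 positive, 0 negative.
(3, 0) - Riemannian (positive definite)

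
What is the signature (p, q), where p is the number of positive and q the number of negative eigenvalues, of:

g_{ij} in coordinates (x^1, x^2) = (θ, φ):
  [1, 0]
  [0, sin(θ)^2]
The metric is diagonal, so its eigenvalues are the diagonal entries: 1, sin(θ)^2 (at a generic point, where coordinate-dependent entries are positive).
2 positive, 0 negative.
(2, 0) - Riemannian (positive definite)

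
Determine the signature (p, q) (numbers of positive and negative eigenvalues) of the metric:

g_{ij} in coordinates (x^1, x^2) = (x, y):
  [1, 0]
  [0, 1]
The metric is diagonal, so its eigenvalues are the diagonal entries: 1, 1 (at a generic point, where coordinate-dependent entries are positive).
2 positive, 0 negative.
(2, 0) - Riemannian (positive definite)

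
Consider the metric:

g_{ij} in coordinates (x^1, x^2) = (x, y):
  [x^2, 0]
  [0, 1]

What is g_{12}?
With x^1 = x, x^2 = y, g_{12} = g_{xy} is the row-1, column-2 entry of the matrix.
g_{12} = 0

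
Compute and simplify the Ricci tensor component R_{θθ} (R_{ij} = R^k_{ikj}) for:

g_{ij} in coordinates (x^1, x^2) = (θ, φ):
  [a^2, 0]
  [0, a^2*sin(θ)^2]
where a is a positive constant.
Non-zero Christoffel symbols (Γ^k_{ij} = Γ^k_{ji}):
Γ^θ_{φ φ} = -sin(2*θ)/2
Γ^φ_{θ φ} = 1/tan(θ)
R^θ_{θ θ θ} = 0 (a repeated index in an antisymmetric pair)
R^φ_{θ φ θ} = ∂_φ Γ^φ_{θ θ} - ∂_θ Γ^φ_{θ φ} + Γ^φ_{φ m} Γ^m_{θ θ} - Γ^φ_{θ m} Γ^m_{θ φ}
  = (0) - (-1/sin(θ)^2) + (0) - (1/tan(θ)^2) = 1
R_{θθ} = R^θ_{θ θ θ} + R^φ_{θ φ θ} = (0) + (1) = 1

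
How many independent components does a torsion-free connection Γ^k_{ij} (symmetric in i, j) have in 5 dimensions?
Γ^k_{ij} has n choices for the upper index and n(n+1)/2 independent symmetric lower index pairs.
Total = 5 × 5×6/2 = 5 × 15 = 75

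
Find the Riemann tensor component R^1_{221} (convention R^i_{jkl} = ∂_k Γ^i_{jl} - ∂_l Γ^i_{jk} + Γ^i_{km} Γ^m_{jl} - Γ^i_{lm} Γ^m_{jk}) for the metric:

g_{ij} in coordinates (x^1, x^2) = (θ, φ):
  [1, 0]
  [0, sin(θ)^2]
Non-zero Christoffel symbols (Γ^k_{ij} = Γ^k_{ji}):
Γ^θ_{φ φ} = -sin(2*θ)/2
Γ^φ_{θ φ} = 1/tan(θ)
R^θ_{φ φ θ} = ∂_φ Γ^θ_{φ θ} - ∂_θ Γ^θ_{φ φ} + Γ^θ_{φ m} Γ^m_{φ θ} - Γ^θ_{θ m} Γ^m_{φ φ}
  = (0) - (-cos(2*θ)) + (-cos(θ)^2) - (0) = -sin(θ)^2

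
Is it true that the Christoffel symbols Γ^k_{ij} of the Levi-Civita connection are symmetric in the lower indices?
The Levi-Civita connection is torsion-free, which is exactly Γ^k_{ij} = Γ^k_{ji}.
Yes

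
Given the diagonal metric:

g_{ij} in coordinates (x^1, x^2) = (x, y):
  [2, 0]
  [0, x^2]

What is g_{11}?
With x^1 = x, x^2 = y, g_{11} = g_{xx} is the row-1, column-1 entry of the matrix.
g_{11} = 2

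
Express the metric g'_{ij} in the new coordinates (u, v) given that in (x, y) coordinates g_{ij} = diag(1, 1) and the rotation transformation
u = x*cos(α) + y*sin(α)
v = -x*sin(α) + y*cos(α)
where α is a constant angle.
Invert the transformation: x = u*cos(α) - v*sin(α), y = u*sin(α) + v*cos(α)
g'_{ij} = (∂x^k/∂x'^i)(∂x^l/∂x'^j) g_{kl}; with g_{kl} = δ_{kl} this is Σ_k (∂x^k/∂x'^i)(∂x^k/∂x'^j).
Jacobian: ∂x/∂u = cos(α), ∂x/∂v = -sin(α), ∂y/∂u = sin(α), ∂y/∂v = cos(α)
g'_{uu} = (cos(α))(cos(α)) + (sin(α))(sin(α)) = 1
g'_{uv} = (cos(α))(-sin(α)) + (sin(α))(cos(α)) = 0
g'_{vv} = (-sin(α))(-sin(α)) + (cos(α))(cos(α)) = 1
g'_{ij} = diag(1, 1)
The Euclidean metric is invariant under rotations.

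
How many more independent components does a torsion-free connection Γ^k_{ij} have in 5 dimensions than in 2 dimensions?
Independent components in n dimensions: n × n(n+1)/2 = n^2(n+1)/2.
5D: 5 × 15 = 75
2D: 2 × 3 = 6
Difference = 75 - 6 = 69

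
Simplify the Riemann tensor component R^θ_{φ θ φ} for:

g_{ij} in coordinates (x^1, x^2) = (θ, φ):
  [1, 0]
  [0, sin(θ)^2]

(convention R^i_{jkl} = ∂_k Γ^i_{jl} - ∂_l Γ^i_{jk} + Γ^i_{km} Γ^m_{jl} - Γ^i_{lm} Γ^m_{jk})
Non-zero Christoffel symbols (Γ^k_{ij} = Γ^k_{ji}):
Γ^θ_{φ φ} = -sin(2*θ)/2
Γ^φ_{θ φ} = 1/tan(θ)
R^θ_{φ θ φ} = ∂_θ Γ^θ_{φ φ} - ∂_φ Γ^θ_{φ θ} + Γ^θ_{θ m} Γ^m_{φ φ} - Γ^θ_{φ m} Γ^m_{φ θ}
  = (-cos(2*θ)) - (0) + (0) - (-cos(θ)^2) = sin(θ)^2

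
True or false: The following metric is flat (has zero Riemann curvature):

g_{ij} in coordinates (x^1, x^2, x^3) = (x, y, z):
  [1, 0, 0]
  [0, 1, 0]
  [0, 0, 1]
All metric components are constant, so every Christoffel symbol vanishes and R^i_{jkl} = 0.
True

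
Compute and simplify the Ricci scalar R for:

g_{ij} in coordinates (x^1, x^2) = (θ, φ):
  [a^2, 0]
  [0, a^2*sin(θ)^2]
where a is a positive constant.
Non-zero Christoffel symbols (Γ^k_{ij} = Γ^k_{ji}):
Γ^θ_{φ φ} = -sin(2*θ)/2
Γ^φ_{θ φ} = 1/tan(θ)
Ricci tensor (R_{ij} = R^k_{ikj}): R_{θθ} = 1, R_{θφ} = 0, R_{φφ} = sin(θ)^2
Inverse metric: g^{θθ} = 1/a^2, g^{φφ} = 1/(a^2*sin(θ)^2)
R = g^{ij} R_{ij} = (1/a^2)(1) + (1/(a^2*sin(θ)^2))(sin(θ)^2) = 2/a^2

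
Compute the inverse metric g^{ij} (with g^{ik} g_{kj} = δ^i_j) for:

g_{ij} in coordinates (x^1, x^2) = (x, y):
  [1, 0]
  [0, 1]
The metric is diagonal, so g^{ij} is diagonal with entries 1/g_{ii}: diag(1, 1).
g^{ij}:
  [1, 0]
  [0, 1]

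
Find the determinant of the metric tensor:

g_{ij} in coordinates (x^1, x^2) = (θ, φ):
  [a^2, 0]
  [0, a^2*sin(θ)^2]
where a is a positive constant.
For a 2×2 metric: det(g) = g_{11}·g_{22} - g_{12}·g_{21}
= (a^2)·(a^2*sin(θ)^2) - (0)·(0)
= a^4*sin(θ)^2 - 0
det(g) = a^4*sin(θ)^2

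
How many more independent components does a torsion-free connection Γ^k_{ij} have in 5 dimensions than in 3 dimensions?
Independent components in n dimensions: n × n(n+1)/2 = n^2(n+1)/2.
5D: 5 × 15 = 75
3D: 3 × 6 = 18
Difference = 75 - 18 = 57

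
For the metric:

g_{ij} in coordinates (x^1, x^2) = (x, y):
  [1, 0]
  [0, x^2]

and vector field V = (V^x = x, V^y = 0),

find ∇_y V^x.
Non-zero Christoffel symbols:
Γ^x_{y y} = -x
Γ^y_{x y} = 1/x
∇_y V^x = ∂_y V^x + Γ^x_{y j} V^j
  = (0) + (0)(x) + (-x)(0)
  = 0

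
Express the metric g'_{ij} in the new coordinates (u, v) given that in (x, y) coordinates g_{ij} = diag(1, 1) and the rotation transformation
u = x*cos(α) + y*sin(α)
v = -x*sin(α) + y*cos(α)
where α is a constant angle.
Invert the transformation: x = u*cos(α) - v*sin(α), y = u*sin(α) + v*cos(α)
g'_{ij} = (∂x^k/∂x'^i)(∂x^l/∂x'^j) g_{kl}; with g_{kl} = δ_{kl} this is Σ_k (∂x^k/∂x'^i)(∂x^k/∂x'^j).
Jacobian: ∂x/∂u = cos(α), ∂x/∂v = -sin(α), ∂y/∂u = sin(α), ∂y/∂v = cos(α)
g'_{uu} = (cos(α))(cos(α)) + (sin(α))(sin(α)) = 1
g'_{uv} = (cos(α))(-sin(α)) + (sin(α))(cos(α)) = 0
g'_{vv} = (-sin(α))(-sin(α)) + (cos(α))(cos(α)) = 1
g'_{ij} = diag(1, 1)
The Euclidean metric is invariant under rotations.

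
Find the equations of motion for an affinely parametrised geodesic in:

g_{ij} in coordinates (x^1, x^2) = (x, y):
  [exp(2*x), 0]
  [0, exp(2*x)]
Geodesic equation: d^2x^k/dλ^2 + Γ^k_{ij} (dx^i/dλ)(dx^j/dλ) = 0.
Non-zero Christoffel symbols:
Γ^x_{x x} = 1
Γ^x_{y y} = -1
Γ^y_{x y} = 1
Substituting (the symmetric pair Γ^k_{ij}, Γ^k_{ji} combines into a factor 2):
d^2x/dλ^2 + (dx/dλ)^2 - (dy/dλ)^2 = 0
d^2y/dλ^2 + 2 (dx/dλ)(dy/dλ) = 0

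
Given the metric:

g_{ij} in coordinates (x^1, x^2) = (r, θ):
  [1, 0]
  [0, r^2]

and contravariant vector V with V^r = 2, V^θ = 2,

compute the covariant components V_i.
V_i = g_{ij} V^j:
V_r = (1)(2) + (0)(2) = 2
V_θ = (0)(2) + (r^2)(2) = 2*r^2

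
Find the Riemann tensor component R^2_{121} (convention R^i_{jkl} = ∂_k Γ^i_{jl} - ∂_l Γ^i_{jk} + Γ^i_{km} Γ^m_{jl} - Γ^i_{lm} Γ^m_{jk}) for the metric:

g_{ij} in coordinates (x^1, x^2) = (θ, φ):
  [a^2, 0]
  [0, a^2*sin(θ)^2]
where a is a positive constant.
Non-zero Christoffel symbols (Γ^k_{ij} = Γ^k_{ji}):
Γ^θ_{φ φ} = -sin(2*θ)/2
Γ^φ_{θ φ} = 1/tan(θ)
R^φ_{θ φ θ} = ∂_φ Γ^φ_{θ θ} - ∂_θ Γ^φ_{θ φ} + Γ^φ_{φ m} Γ^m_{θ θ} - Γ^φ_{θ m} Γ^m_{θ φ}
  = (0) - (-1/sin(θ)^2) + (0) - (1/tan(θ)^2) = 1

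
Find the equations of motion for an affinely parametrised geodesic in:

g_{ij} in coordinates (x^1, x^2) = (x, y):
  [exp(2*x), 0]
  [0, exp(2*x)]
Geodesic equation: d^2x^k/dλ^2 + Γ^k_{ij} (dx^i/dλ)(dx^j/dλ) = 0.
Non-zero Christoffel symbols:
Γ^x_{x x} = 1
Γ^x_{y y} = -1
Γ^y_{x y} = 1
Substituting (the symmetric pair Γ^k_{ij}, Γ^k_{ji} combines into a factor 2):
d^2x/dλ^2 + (dx/dλ)^2 - (dy/dλ)^2 = 0
d^2y/dλ^2 + 2 (dx/dλ)(dy/dλ) = 0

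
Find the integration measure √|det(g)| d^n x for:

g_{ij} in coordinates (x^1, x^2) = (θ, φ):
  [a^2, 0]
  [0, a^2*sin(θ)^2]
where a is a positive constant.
det(g) = a^4*sin(θ)^2
√|det(g)| = a^2*sin(θ) (taking 0 < θ < π so that |sin(θ)| = sin(θ))
Volume element: dV = a^2*sin(θ) dθ dφ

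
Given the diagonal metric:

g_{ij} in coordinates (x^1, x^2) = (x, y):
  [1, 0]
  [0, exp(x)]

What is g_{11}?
With x^1 = x, x^2 = y, g_{11} = g_{xx} is the row-1, column-1 entry of the matrix.
g_{11} = 1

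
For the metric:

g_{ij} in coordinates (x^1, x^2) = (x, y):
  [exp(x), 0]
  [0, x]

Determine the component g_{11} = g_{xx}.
With x^1 = x, x^2 = y, g_{11} = g_{xx} is the row-1, column-1 entry of the matrix.
g_{11} = exp(x)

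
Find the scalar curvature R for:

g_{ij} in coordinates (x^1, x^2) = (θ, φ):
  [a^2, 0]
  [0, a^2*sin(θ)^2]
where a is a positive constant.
Non-zero Christoffel symbols (Γ^k_{ij} = Γ^k_{ji}):
Γ^θ_{φ φ} = -sin(2*θ)/2
Γ^φ_{θ φ} = 1/tan(θ)
Ricci tensor (R_{ij} = R^k_{ikj}): R_{θθ} = 1, R_{θφ} = 0, R_{φφ} = sin(θ)^2
Inverse metric: g^{θθ} = 1/a^2, g^{φφ} = 1/(a^2*sin(θ)^2)
R = g^{ij} R_{ij} = (1/a^2)(1) + (1/(a^2*sin(θ)^2))(sin(θ)^2) = 2/a^2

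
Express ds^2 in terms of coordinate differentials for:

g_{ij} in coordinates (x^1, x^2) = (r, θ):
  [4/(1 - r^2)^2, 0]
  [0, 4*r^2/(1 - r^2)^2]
ds^2 = g_{ij} dx^i dx^j; only the non-zero components contribute.
ds^2 = (4/(1 - r^2)^2) dr^2 + (4*r^2/(1 - r^2)^2) dθ^2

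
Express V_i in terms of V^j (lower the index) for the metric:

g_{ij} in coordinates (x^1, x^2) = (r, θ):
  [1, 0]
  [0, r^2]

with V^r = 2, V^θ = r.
V_i = g_{ij} V^j:
V_r = (1)(2) + (0)(r) = 2
V_θ = (0)(2) + (r^2)(r) = r^3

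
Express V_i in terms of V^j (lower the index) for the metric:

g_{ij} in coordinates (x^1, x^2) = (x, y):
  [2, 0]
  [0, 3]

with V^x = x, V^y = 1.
V_i = g_{ij} V^j:
V_x = (2)(x) + (0)(1) = 2*x
V_y = (0)(x) + (3)(1) = 3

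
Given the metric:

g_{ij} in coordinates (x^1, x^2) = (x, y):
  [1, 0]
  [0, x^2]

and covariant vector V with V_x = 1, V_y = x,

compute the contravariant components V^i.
Inverse metric (diagonal): g^{xx} = 1, g^{yy} = 1/x^2
V^i = g^{ij} V_j:
V^x = (1)(1) + (0)(x) = 1
V^y = (0)(1) + (1/x^2)(x) = 1/x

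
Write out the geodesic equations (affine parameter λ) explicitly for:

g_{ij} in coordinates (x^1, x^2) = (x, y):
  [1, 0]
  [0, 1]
Geodesic equation: d^2x^k/dλ^2 + Γ^k_{ij} (dx^i/dλ)(dx^j/dλ) = 0.
All Christoffel symbols vanish, so the geodesics are straight lines:
d^2x/dλ^2 = 0
d^2y/dλ^2 = 0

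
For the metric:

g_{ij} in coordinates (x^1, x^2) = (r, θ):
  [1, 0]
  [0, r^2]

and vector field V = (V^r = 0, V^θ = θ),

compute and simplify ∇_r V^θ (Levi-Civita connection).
Non-zero Christoffel symbols:
Γ^r_{θ θ} = -r
Γ^θ_{r θ} = 1/r
∇_r V^θ = ∂_r V^θ + Γ^θ_{r j} V^j
  = (0) + (0)(0) + (1/r)(θ)
  = θ/r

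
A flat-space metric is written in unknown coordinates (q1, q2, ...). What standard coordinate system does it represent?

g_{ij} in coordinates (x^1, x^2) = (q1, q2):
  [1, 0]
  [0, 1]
All components are constant and the metric is the identity, i.e. orthonormal rectilinear coordinates.
Cartesian (2D) coordinates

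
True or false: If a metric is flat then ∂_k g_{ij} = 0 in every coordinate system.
Flatness means R^i_{jkl} = 0; the components can still vary, e.g. the flat plane in polar coordinates has g_{θθ} = r^2.
False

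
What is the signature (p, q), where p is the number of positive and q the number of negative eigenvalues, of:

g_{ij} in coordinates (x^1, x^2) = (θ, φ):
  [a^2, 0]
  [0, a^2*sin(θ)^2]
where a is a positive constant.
The metric is diagonal, so its eigenvalues are the diagonal entries: a^2, a^2*sin(θ)^2 (at a generic point, where coordinate-dependent entries are positive).
2 positive, 0 negative.
(2, 0) - Riemannian (positive definite)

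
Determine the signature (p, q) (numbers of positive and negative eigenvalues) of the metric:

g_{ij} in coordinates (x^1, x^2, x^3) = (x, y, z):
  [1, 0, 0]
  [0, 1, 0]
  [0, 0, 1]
The metric is diagonal, so its eigenvalues are the diagonal entries: 1, 1, 1 (at a generic point, where coordinate-dependent entries are positive).
3 positive, 0 negative.
(3, 0) - Riemannian (positive definite)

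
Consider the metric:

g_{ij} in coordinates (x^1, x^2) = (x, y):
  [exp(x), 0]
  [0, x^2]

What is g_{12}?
With x^1 = x, x^2 = y, g_{12} = g_{xy} is the row-1, column-2 entry of the matrix.
g_{12} = 0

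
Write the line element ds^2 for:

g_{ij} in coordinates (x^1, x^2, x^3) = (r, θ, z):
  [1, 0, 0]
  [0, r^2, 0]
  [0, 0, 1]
ds^2 = g_{ij} dx^i dx^j; only the non-zero components contribute.
ds^2 = dr^2 + r^2 dθ^2 + dz^2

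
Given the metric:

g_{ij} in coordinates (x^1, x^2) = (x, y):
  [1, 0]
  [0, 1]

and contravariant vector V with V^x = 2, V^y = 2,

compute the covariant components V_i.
V_i = g_{ij} V^j:
V_x = (1)(2) + (0)(2) = 2
V_y = (0)(2) + (1)(2) = 2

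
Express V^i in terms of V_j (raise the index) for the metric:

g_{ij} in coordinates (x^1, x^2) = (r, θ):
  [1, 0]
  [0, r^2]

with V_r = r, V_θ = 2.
Inverse metric (diagonal): g^{rr} = 1, g^{θθ} = 1/r^2
V^i = g^{ij} V_j:
V^r = (1)(r) + (0)(2) = r
V^θ = (0)(r) + (1/r^2)(2) = 2/r^2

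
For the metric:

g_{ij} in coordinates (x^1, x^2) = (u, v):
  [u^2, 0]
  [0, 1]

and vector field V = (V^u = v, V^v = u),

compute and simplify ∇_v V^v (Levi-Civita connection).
Non-zero Christoffel symbols:
Γ^u_{u u} = 1/u
∇_v V^v = ∂_v V^v + Γ^v_{v j} V^j
  = (0) + (0)(v) + (0)(u)
  = 0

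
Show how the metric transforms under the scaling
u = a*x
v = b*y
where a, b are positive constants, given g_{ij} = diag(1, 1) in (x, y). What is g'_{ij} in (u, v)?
Invert the transformation: x = u/a, y = v/b
g'_{ij} = (∂x^k/∂x'^i)(∂x^l/∂x'^j) g_{kl}; with g_{kl} = δ_{kl} this is Σ_k (∂x^k/∂x'^i)(∂x^k/∂x'^j).
Jacobian: ∂x/∂u = 1/a, ∂x/∂v = 0, ∂y/∂u = 0, ∂y/∂v = 1/b
g'_{uu} = (1/a)(1/a) + (0)(0) = 1/a^2
g'_{uv} = (1/a)(0) + (0)(1/b) = 0
g'_{vv} = (0)(0) + (1/b)(1/b) = 1/b^2
g'_{ij} = diag(1/a^2, 1/b^2)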